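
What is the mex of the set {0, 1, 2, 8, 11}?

3

The values 0, 1, 2 are all present; 3 is the first non-negative integer missing from the set.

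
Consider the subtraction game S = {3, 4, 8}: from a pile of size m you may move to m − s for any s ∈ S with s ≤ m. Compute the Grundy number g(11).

Compute g(0), g(1), … for moves {3, 4, 8}:
g(0) = mex{} = 0
g(1) = mex{} = 0
g(2) = mex{} = 0
g(3) = mex{0} = 1
g(4) = mex{0} = 1
g(5) = mex{0} = 1
g(6) = mex{0,1} = 2
g(7) = mex{1} = 0
g(8) = mex{0,1} = 2
g(9) = mex{0,1,2} = 3
g(10) = mex{0,2} = 1
g(11) = mex{0,1,2} = 3
So g(11) = 3.

3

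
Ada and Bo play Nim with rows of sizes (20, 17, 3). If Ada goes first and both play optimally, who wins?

Write each in binary and XOR column by column:
  10100  (20)
  10001  (17)
  00011  (3)
  -----
  00110  (6)
The nim-sum is 6 ≠ 0, so this is an N-position: the player to move can win; Ada has a winning move.

Ada wins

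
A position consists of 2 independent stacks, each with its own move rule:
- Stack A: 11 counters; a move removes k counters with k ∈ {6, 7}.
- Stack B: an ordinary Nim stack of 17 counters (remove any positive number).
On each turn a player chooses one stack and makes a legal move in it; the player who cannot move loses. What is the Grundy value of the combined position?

16

Build the Grundy sequence for stack A with g(k) = mex{g(k−s) : s ∈ {6, 7}, s ≤ k}:
k:     0  1  2  3  4  5  6  7  8  9 10 11
g(k):  0  0  0  0  0  0  1  1  1  1  1  1
So g(11) = 1.
Stack B is a plain Nim stack of size 17, so its Grundy value is 17.
The value of a disjunctive sum is the nim-sum of the parts.
Combined value = 1 XOR 17 = 16.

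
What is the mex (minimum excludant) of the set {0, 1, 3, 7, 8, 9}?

The values 0, 1 are all present; 2 is the first non-negative integer missing from the set.

2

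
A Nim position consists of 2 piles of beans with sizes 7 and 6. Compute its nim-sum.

Bitwise XOR of the heap sizes:
  111  (7)
  110  (6)
  ---
  001  (1)

1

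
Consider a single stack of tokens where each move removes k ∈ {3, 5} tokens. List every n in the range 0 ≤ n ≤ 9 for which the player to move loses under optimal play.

0, 1, 2, 8, 9

Build the Grundy sequence with g(k) = mex{g(k−s) : s ∈ {3, 5}, s ≤ k}:
g(0) = mex{} = 0
g(1) = mex{} = 0
g(2) = mex{} = 0
g(3) = mex{0} = 1
g(4) = mex{0} = 1
g(5) = mex{0} = 1
g(6) = mex{0,1} = 2
g(7) = mex{0,1} = 2
g(8) = mex{1} = 0
g(9) = mex{1,2} = 0
The P-positions (g = 0) in 0..9 are 0, 1, 2, 8, 9.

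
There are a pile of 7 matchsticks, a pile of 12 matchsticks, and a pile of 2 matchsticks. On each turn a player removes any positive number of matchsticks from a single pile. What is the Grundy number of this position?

In binary:
  0111  (7)
  1100  (12)
  0010  (2)
  ----
  1001  (9)

9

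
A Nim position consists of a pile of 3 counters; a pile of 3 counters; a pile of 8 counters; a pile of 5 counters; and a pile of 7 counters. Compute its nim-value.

10

Nim-sum: 3 ^ 3 ^ 8 ^ 5 ^ 7 = 10.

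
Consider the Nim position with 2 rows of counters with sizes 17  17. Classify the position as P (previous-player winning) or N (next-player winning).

P-position

Nim-sum: 17 ^ 17 = 0.
The nim-sum is 0, so this is a P-position: the player to move is in a losing position under optimal play.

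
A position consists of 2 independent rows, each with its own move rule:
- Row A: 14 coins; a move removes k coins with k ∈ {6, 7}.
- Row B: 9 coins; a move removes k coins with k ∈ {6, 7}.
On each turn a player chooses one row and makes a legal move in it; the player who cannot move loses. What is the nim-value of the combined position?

1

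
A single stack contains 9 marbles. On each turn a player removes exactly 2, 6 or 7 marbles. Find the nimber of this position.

0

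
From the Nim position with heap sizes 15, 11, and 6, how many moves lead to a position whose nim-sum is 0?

3

In binary:
  1111  (15)
  1011  (11)
  0110  (6)
  ----
  0010  (2)
The overall nim-sum is X = 2. A heap of size p has a winning move iff p XOR X < p (reduce it to p XOR X).
  15: 15 XOR 2 = 13 < 15 — winning move (to 13).
  11: 11 XOR 2 = 9 < 11 — winning move (to 9).
  6: 6 XOR 2 = 4 < 6 — winning move (to 4).
That gives 3 winning moves.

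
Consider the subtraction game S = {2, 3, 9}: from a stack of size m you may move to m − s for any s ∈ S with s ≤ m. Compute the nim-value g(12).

Grundy values for subtraction set {2, 3, 9}:
k:     0  1  2  3  4  5  6  7  8  9 10 11 12
g(k):  0  0  1  1  2  0  0  1  1  2  2  0  0
So g(12) = 0.

0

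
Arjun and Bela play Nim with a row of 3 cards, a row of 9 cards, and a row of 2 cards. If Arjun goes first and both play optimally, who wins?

In binary:
  0011  (3)
  1001  (9)
  0010  (2)
  ----
  1000  (8)
The nim-sum is 8 ≠ 0, so this is an N-position: the player to move can win; Arjun has a winning move.

Arjun wins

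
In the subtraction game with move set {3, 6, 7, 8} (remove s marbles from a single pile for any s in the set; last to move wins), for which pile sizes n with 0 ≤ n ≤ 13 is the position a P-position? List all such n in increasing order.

Build the Grundy sequence with g(k) = mex{g(k−s) : s ∈ {3, 6, 7, 8}, s ≤ k}:
g(0) = mex{} = 0
g(1) = mex{} = 0
g(2) = mex{} = 0
g(3) = mex{0} = 1
g(4) = mex{0} = 1
g(5) = mex{0} = 1
g(6) = mex{0,1} = 2
g(7) = mex{0,1} = 2
g(8) = mex{0,1} = 2
g(9) = mex{0,1,2} = 3
g(10) = mex{0,1,2} = 3
g(11) = mex{1,2} = 0
g(12) = mex{1,2,3} = 0
g(13) = mex{1,2,3} = 0
The P-positions (g = 0) in 0..13 are 0, 1, 2, 11, 12, 13.

0, 1, 2, 11, 12, 13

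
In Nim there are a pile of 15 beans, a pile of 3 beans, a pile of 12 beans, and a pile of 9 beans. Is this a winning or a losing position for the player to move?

Winning position

Nim-sum: 15 ^ 3 ^ 12 ^ 9 = 9.
The nim-sum is 9 ≠ 0, so this is an N-position: the player to move can win.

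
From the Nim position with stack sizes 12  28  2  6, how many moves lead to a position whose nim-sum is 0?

1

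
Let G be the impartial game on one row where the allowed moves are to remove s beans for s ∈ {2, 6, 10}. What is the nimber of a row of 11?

1

Grundy values for subtraction set {2, 6, 10}:
k:     0  1  2  3  4  5  6  7  8  9 10 11
g(k):  0  0  1  1  0  0  1  1  0  0  1  1
So g(11) = 1.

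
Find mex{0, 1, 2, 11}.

3

The values 0, 1, 2 are all present; 3 is the first non-negative integer missing from the set.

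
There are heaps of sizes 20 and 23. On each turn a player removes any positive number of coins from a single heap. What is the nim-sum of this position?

3

Compute the nim-sum pairwise:
20 XOR 23 = 3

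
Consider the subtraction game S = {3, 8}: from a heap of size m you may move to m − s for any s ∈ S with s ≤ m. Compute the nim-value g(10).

1

Compute g(0), g(1), … for moves {3, 8}:
g(0) = mex{} = 0
g(1) = mex{} = 0
g(2) = mex{} = 0
g(3) = mex{0} = 1
g(4) = mex{0} = 1
g(5) = mex{0} = 1
g(6) = mex{1} = 0
g(7) = mex{1} = 0
g(8) = mex{0,1} = 2
g(9) = mex{0} = 1
g(10) = mex{0} = 1
So g(10) = 1.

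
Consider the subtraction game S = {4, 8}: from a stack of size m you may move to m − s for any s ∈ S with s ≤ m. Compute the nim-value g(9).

Grundy values for subtraction set {4, 8}:
k:     0  1  2  3  4  5  6  7  8  9
g(k):  0  0  0  0  1  1  1  1  2  2
So g(9) = 2.

2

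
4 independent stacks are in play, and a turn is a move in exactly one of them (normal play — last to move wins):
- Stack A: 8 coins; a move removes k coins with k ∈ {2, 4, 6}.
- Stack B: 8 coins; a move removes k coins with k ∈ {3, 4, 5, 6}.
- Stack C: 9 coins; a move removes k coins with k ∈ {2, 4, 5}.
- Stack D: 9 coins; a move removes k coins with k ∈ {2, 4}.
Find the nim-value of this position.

Grundy values for stack A (subtraction set {2, 4, 6}):
g(0) = mex{} = 0
g(1) = mex{} = 0
g(2) = mex{0} = 1
g(3) = mex{0} = 1
g(4) = mex{0,1} = 2
g(5) = mex{0,1} = 2
g(6) = mex{0,1,2} = 3
g(7) = mex{0,1,2} = 3
g(8) = mex{1,2,3} = 0
So g(8) = 0.
For stack B, compute g(0), g(1), … with moves {3, 4, 5, 6}:
g(0) = mex{} = 0
g(1) = mex{} = 0
g(2) = mex{} = 0
g(3) = mex{0} = 1
g(4) = mex{0} = 1
g(5) = mex{0} = 1
g(6) = mex{0,1} = 2
g(7) = mex{0,1} = 2
g(8) = mex{0,1} = 2
So g(8) = 2.
Grundy values for stack C (subtraction set {2, 4, 5}):
k:     0  1  2  3  4  5  6  7  8  9
g(k):  0  0  1  1  2  2  3  0  0  1
So g(9) = 1.
Grundy values for stack D (subtraction set {2, 4}):
k:     0  1  2  3  4  5  6  7  8  9
g(k):  0  0  1  1  2  2  0  0  1  1
So g(9) = 1.
By the Sprague-Grundy theorem, the Grundy value of a sum of independent games is the XOR of the component values.
Combined value = 0 XOR 2 XOR 1 XOR 1 = 2.

2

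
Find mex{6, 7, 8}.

0 is not in the set, so the mex is 0.

0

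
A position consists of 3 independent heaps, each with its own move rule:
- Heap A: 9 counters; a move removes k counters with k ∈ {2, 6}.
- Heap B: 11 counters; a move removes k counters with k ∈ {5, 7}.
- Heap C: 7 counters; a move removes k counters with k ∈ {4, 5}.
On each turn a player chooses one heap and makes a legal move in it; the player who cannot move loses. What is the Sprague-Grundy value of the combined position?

For heap A, compute g(0), g(1), … with moves {2, 6}:
k:     0  1  2  3  4  5  6  7  8  9
g(k):  0  0  1  1  0  0  1  1  0  0
So g(9) = 0.
Grundy values for heap B (subtraction set {5, 7}):
k:     0  1  2  3  4  5  6  7  8  9 10 11
g(k):  0  0  0  0  0  1  1  1  1  1  2  2
So g(11) = 2.
Build the Grundy sequence for heap C with g(k) = mex{g(k−s) : s ∈ {4, 5}, s ≤ k}:
k:     0  1  2  3  4  5  6  7
g(k):  0  0  0  0  1  1  1  1
So g(7) = 1.
By the Sprague-Grundy theorem, the Grundy value of a sum of independent games is the XOR of the component values.
Combined value = 0 ⊕ 2 ⊕ 1 = 3.

3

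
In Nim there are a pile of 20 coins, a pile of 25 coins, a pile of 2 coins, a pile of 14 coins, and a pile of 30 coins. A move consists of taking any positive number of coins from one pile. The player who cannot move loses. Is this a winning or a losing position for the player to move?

Winning position

Compute the nim-sum pairwise:
20 ^ 25 = 13
13 ^ 2 = 15
15 ^ 14 = 1
1 ^ 30 = 31
The nim-sum is 31 ≠ 0, so this is an N-position: the player to move can win.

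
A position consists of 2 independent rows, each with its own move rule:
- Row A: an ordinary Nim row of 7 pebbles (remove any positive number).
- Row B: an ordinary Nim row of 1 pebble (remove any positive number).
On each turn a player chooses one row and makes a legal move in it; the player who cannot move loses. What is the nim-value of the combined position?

6

Row A is a plain Nim row of size 7, so its Grundy value is 7.
Row B is a plain Nim row of size 1, so its Grundy value is 1.
The value of a disjunctive sum is the nim-sum of the parts.
Combined value = 7 ⊕ 1 = 6.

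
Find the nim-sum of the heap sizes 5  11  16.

Compute the nim-sum pairwise:
5 XOR 11 = 14
14 XOR 16 = 30

30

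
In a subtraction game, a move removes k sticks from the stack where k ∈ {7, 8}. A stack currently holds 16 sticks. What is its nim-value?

0

Build the Grundy sequence with g(k) = mex{g(k−s) : s ∈ {7, 8}, s ≤ k}:
k:     0  1  2  3  4  5  6  7  8  9 10 11 12 13 14 15 16
g(k):  0  0  0  0  0  0  0  1  1  1  1  1  1  1  2  0  0
So g(16) = 0.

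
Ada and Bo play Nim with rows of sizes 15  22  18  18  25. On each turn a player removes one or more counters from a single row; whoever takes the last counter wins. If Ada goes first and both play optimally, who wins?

Bo wins

Nim-sum: 15 ⊕ 22 ⊕ 18 ⊕ 18 ⊕ 25 = 0.
The nim-sum is 0, so this is a P-position: the player to move is in a losing position under optimal play; Ada is about to move from it and so loses — Bo wins.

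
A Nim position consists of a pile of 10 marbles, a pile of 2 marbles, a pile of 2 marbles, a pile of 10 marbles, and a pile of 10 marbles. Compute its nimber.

10

Nim-sum: 10 XOR 2 XOR 2 XOR 10 XOR 10 = 10.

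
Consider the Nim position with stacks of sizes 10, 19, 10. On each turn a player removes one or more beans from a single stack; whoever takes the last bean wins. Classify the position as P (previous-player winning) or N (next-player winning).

N-position

Write each in binary and XOR column by column:
  01010  (10)
  10011  (19)
  01010  (10)
  -----
  10011  (19)
The nim-sum is 19 ≠ 0, so this is an N-position: the player to move can win.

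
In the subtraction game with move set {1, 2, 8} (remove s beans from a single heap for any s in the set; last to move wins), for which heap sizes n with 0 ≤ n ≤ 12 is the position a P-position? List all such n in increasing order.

0, 3, 6, 9, 12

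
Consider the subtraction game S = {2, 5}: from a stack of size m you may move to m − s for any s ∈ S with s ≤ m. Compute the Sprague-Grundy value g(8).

Grundy values for subtraction set {2, 5}:
g(0) = mex{} = 0
g(1) = mex{} = 0
g(2) = mex{0} = 1
g(3) = mex{0} = 1
g(4) = mex{1} = 0
g(5) = mex{0,1} = 2
g(6) = mex{0} = 1
g(7) = mex{1,2} = 0
g(8) = mex{1} = 0
So g(8) = 0.

0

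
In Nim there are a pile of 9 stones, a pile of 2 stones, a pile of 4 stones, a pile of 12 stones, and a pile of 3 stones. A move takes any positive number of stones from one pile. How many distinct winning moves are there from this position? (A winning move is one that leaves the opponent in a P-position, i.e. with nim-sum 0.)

Nim-sum: 9 ⊕ 2 ⊕ 4 ⊕ 12 ⊕ 3 = 0.
The nim-sum is already 0, so every move leaves a nonzero nim-sum — there are no winning moves.

0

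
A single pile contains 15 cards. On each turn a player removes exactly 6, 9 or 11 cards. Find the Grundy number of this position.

2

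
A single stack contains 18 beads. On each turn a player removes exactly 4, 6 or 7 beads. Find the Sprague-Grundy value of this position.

1

Grundy values for subtraction set {4, 6, 7}:
k:     0  1  2  3  4  5  6  7  8  9 10 11 12 13 14 15 16 17 18
g(k):  0  0  0  0  1  1  1  1  2  2  2  0  0  0  0  1  1  1  1
So g(18) = 1.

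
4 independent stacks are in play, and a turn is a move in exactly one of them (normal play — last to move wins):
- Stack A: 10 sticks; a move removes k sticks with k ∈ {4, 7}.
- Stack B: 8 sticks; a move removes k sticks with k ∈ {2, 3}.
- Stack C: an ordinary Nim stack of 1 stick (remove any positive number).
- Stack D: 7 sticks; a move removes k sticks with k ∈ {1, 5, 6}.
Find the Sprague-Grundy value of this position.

1

For stack A, compute g(0), g(1), … with moves {4, 7}:
g(0) = mex{} = 0
g(1) = mex{} = 0
g(2) = mex{} = 0
g(3) = mex{} = 0
g(4) = mex{0} = 1
g(5) = mex{0} = 1
g(6) = mex{0} = 1
g(7) = mex{0} = 1
g(8) = mex{0,1} = 2
g(9) = mex{0,1} = 2
g(10) = mex{0,1} = 2
So g(10) = 2.
For stack B, compute g(0), g(1), … with moves {2, 3}:
g(0) = mex{} = 0
g(1) = mex{} = 0
g(2) = mex{0} = 1
g(3) = mex{0} = 1
g(4) = mex{0,1} = 2
g(5) = mex{1} = 0
g(6) = mex{1,2} = 0
g(7) = mex{0,2} = 1
g(8) = mex{0} = 1
So g(8) = 1.
Stack C is a plain Nim stack of size 1, so its Grundy value is 1.
Build the Grundy sequence for stack D with g(k) = mex{g(k−s) : s ∈ {1, 5, 6}, s ≤ k}:
k:     0  1  2  3  4  5  6  7
g(k):  0  1  0  1  0  1  2  3
So g(7) = 3.
The value of a disjunctive sum is the nim-sum of the parts.
Combined value = 2 XOR 1 XOR 1 XOR 3 = 1.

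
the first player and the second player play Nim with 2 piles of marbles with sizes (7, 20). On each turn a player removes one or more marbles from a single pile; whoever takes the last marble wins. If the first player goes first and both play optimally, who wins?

Bitwise XOR of the heap sizes:
  00111  (7)
  10100  (20)
  -----
  10011  (19)
The nim-sum is 19 ≠ 0, so this is an N-position: the player to move can win; the first player has a winning move.

the first player wins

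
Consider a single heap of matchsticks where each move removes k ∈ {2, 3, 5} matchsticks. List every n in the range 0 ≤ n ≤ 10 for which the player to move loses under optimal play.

0, 1, 7, 8

Compute g(0), g(1), … for moves {2, 3, 5}:
k:     0  1  2  3  4  5  6  7  8  9 10
g(k):  0  0  1  1  2  2  3  0  0  1  1
The P-positions (g = 0) in 0..10 are 0, 1, 7, 8.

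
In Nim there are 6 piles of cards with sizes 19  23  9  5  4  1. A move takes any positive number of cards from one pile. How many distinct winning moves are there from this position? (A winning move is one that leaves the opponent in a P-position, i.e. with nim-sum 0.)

In binary:
  10011  (19)
  10111  (23)
  01001  (9)
  00101  (5)
  00100  (4)
  00001  (1)
  -----
  01101  (13)
The overall nim-sum is X = 13. A pile of size p has a winning move iff p XOR X < p (reduce it to p XOR X).
  19: 19 XOR 13 = 30 ≥ 19 — no move.
  23: 23 XOR 13 = 26 ≥ 23 — no move.
  9: 9 XOR 13 = 4 < 9 — winning move (to 4).
  5: 5 XOR 13 = 8 ≥ 5 — no move.
  4: 4 XOR 13 = 9 ≥ 4 — no move.
  1: 1 XOR 13 = 12 ≥ 1 — no move.
That gives 1 winning move.

1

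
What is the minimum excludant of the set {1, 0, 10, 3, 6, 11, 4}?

2

The values 0, 1 are all present; 2 is the first non-negative integer missing from the set.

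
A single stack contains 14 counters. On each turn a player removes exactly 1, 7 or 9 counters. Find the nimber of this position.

Compute g(0), g(1), … for moves {1, 7, 9}:
k:     0  1  2  3  4  5  6  7  8  9 10 11 12 13 14
g(k):  0  1  0  1  0  1  0  1  0  1  0  1  0  1  0
So g(14) = 0.

0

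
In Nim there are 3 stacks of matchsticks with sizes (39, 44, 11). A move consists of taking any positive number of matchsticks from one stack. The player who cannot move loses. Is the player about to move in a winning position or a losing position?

Compute the nim-sum pairwise:
39 XOR 44 = 11
11 XOR 11 = 0
The nim-sum is 0, so this is a P-position: the player to move is in a losing position under optimal play.

Losing position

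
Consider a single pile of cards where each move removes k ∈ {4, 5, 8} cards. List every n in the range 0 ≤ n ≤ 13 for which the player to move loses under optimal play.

0, 1, 2, 3, 12, 13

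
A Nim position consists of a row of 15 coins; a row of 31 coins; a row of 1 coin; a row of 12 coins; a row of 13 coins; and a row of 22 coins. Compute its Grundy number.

6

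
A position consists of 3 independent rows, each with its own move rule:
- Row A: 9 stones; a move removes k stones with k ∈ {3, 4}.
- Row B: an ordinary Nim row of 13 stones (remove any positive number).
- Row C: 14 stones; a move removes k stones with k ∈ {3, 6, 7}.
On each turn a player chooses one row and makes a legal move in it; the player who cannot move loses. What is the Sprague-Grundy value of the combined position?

12

For row A, compute g(0), g(1), … with moves {3, 4}:
k:     0  1  2  3  4  5  6  7  8  9
g(k):  0  0  0  1  1  1  2  0  0  0
So g(9) = 0.
Row B is a plain Nim row of size 13, so its Grundy value is 13.
Build the Grundy sequence for row C with g(k) = mex{g(k−s) : s ∈ {3, 6, 7}, s ≤ k}:
k:     0  1  2  3  4  5  6  7  8  9 10 11 12 13 14
g(k):  0  0  0  1  1  1  2  2  2  3  0  0  0  1  1
So g(14) = 1.
By the Sprague-Grundy theorem, the Grundy value of a sum of independent games is the XOR of the component values.
Combined value = 0 XOR 13 XOR 1 = 12.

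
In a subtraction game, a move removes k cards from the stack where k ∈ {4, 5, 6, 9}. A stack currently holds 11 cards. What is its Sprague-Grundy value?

Build the Grundy sequence with g(k) = mex{g(k−s) : s ∈ {4, 5, 6, 9}, s ≤ k}:
g(0) = mex{} = 0
g(1) = mex{} = 0
g(2) = mex{} = 0
g(3) = mex{} = 0
g(4) = mex{0} = 1
g(5) = mex{0} = 1
g(6) = mex{0} = 1
g(7) = mex{0} = 1
g(8) = mex{0,1} = 2
g(9) = mex{0,1} = 2
g(10) = mex{0,1} = 2
g(11) = mex{0,1} = 2
So g(11) = 2.

2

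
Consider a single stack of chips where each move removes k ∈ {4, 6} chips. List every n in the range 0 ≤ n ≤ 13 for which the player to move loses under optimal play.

Grundy values for subtraction set {4, 6}:
k:     0  1  2  3  4  5  6  7  8  9 10 11 12 13
g(k):  0  0  0  0  1  1  1  1  2  2  0  0  0  0
The P-positions (g = 0) in 0..13 are 0, 1, 2, 3, 10, 11, 12, 13.

0, 1, 2, 3, 10, 11, 12, 13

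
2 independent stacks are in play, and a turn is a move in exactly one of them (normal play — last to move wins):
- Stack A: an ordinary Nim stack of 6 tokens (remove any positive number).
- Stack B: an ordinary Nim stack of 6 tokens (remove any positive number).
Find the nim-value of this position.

0

Stack A is a plain Nim stack of size 6, so its Grundy value is 6.
Stack B is a plain Nim stack of size 6, so its Grundy value is 6.
By the Sprague-Grundy theorem, the Grundy value of a sum of independent games is the XOR of the component values.
Combined value = 6 XOR 6 = 0.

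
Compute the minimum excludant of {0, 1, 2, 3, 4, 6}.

5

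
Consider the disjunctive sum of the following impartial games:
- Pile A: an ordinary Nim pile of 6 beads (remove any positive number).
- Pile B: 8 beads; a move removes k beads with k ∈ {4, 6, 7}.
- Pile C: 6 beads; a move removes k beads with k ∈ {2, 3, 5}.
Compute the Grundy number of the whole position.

7

Pile A is a plain Nim pile of size 6, so its Grundy value is 6.
Grundy values for pile B (subtraction set {4, 6, 7}):
k:     0  1  2  3  4  5  6  7  8
g(k):  0  0  0  0  1  1  1  1  2
So g(8) = 2.
Grundy values for pile C (subtraction set {2, 3, 5}):
k:     0  1  2  3  4  5  6
g(k):  0  0  1  1  2  2  3
So g(6) = 3.
The value of a disjunctive sum is the nim-sum of the parts.
Combined value = 6 XOR 2 XOR 3 = 7.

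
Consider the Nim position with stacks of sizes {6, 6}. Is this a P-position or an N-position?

P-position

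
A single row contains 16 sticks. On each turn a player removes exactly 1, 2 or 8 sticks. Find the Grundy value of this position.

1

Build the Grundy sequence with g(k) = mex{g(k−s) : s ∈ {1, 2, 8}, s ≤ k}:
k:     0  1  2  3  4  5  6  7  8  9 10 11 12 13 14 15 16
g(k):  0  1  2  0  1  2  0  1  2  0  1  2  0  1  2  0  1
So g(16) = 1.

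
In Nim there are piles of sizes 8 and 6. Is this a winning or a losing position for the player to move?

Write each in binary and XOR column by column:
  1000  (8)
  0110  (6)
  ----
  1110  (14)
The nim-sum is 14 ≠ 0, so this is an N-position: the player to move can win.

Winning position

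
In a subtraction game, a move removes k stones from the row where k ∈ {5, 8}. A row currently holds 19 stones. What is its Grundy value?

1

Build the Grundy sequence with g(k) = mex{g(k−s) : s ∈ {5, 8}, s ≤ k}:
k:     0  1  2  3  4  5  6  7  8  9 10 11 12 13 14 15 16 17 18 19
g(k):  0  0  0  0  0  1  1  1  1  1  2  2  2  0  0  0  0  0  1  1
So g(19) = 1.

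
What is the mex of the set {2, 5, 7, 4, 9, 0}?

0 is in the set but 1 is not, so the mex is 1.

1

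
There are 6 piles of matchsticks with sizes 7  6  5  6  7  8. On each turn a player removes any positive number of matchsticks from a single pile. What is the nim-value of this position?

Compute the nim-sum pairwise:
7 ^ 6 = 1
1 ^ 5 = 4
4 ^ 6 = 2
2 ^ 7 = 5
5 ^ 8 = 13

13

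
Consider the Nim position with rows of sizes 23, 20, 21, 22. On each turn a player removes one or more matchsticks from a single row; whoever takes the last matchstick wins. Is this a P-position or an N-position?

P-position

In binary:
  10111  (23)
  10100  (20)
  10101  (21)
  10110  (22)
  -----
  00000  (0)
The nim-sum is 0, so this is a P-position: the player to move is in a losing position under optimal play.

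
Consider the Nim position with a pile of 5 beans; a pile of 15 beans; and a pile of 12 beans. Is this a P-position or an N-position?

N-position

Compute the nim-sum pairwise:
5 XOR 15 = 10
10 XOR 12 = 6
The nim-sum is 6 ≠ 0, so this is an N-position: the player to move can win.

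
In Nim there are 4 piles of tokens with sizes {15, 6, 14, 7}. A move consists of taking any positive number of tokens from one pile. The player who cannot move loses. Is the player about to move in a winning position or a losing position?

Losing position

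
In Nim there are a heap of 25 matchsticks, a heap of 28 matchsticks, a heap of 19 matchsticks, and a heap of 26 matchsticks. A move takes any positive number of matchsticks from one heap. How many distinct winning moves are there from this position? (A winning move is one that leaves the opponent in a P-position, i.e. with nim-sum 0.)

3

Nim-sum: 25 ^ 28 ^ 19 ^ 26 = 12.
The overall nim-sum is X = 12. A heap of size p has a winning move iff p XOR X < p (reduce it to p XOR X).
  25: 25 XOR 12 = 21 < 25 — winning move (to 21).
  28: 28 XOR 12 = 16 < 28 — winning move (to 16).
  19: 19 XOR 12 = 31 ≥ 19 — no move.
  26: 26 XOR 12 = 22 < 26 — winning move (to 22).
That gives 3 winning moves.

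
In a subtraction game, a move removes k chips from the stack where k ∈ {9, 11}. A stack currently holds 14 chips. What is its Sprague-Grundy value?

1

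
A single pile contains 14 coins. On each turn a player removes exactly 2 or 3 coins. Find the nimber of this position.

2

Grundy values for subtraction set {2, 3}:
g(0) = mex{} = 0
g(1) = mex{} = 0
g(2) = mex{0} = 1
g(3) = mex{0} = 1
g(4) = mex{0,1} = 2
g(5) = mex{1} = 0
g(6) = mex{1,2} = 0
g(7) = mex{0,2} = 1
g(8) = mex{0} = 1
g(9) = mex{0,1} = 2
g(10) = mex{1} = 0
g(11) = mex{1,2} = 0
g(12) = mex{0,2} = 1
g(13) = mex{0} = 1
g(14) = mex{0,1} = 2
So g(14) = 2.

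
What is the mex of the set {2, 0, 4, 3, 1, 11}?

5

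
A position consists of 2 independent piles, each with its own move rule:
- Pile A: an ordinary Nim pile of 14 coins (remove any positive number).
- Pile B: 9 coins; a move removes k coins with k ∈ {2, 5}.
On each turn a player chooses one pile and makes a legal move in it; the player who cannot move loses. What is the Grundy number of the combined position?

15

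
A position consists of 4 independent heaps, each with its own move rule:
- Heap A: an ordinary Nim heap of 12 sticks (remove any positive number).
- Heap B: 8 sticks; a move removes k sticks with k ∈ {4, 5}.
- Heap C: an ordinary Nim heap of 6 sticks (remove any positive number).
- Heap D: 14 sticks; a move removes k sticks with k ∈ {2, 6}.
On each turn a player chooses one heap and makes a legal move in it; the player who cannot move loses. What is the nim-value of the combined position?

Heap A is a plain Nim heap of size 12, so its Grundy value is 12.
Grundy values for heap B (subtraction set {4, 5}):
k:     0  1  2  3  4  5  6  7  8
g(k):  0  0  0  0  1  1  1  1  2
So g(8) = 2.
Heap C is a plain Nim heap of size 6, so its Grundy value is 6.
Grundy values for heap D (subtraction set {2, 6}):
g(0) = mex{} = 0
g(1) = mex{} = 0
g(2) = mex{0} = 1
g(3) = mex{0} = 1
g(4) = mex{1} = 0
g(5) = mex{1} = 0
g(6) = mex{0} = 1
g(7) = mex{0} = 1
g(8) = mex{1} = 0
g(9) = mex{1} = 0
g(10) = mex{0} = 1
g(11) = mex{0} = 1
g(12) = mex{1} = 0
g(13) = mex{1} = 0
g(14) = mex{0} = 1
So g(14) = 1.
By the Sprague-Grundy theorem, the Grundy value of a sum of independent games is the XOR of the component values.
Combined value = 12 ⊕ 2 ⊕ 6 ⊕ 1 = 9.

9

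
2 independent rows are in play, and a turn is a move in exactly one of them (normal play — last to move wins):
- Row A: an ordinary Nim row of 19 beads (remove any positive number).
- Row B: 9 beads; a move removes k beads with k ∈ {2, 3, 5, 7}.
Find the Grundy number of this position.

Row A is a plain Nim row of size 19, so its Grundy value is 19.
Grundy values for row B (subtraction set {2, 3, 5, 7}):
g(0) = mex{} = 0
g(1) = mex{} = 0
g(2) = mex{0} = 1
g(3) = mex{0} = 1
g(4) = mex{0,1} = 2
g(5) = mex{0,1} = 2
g(6) = mex{0,1,2} = 3
g(7) = mex{0,1,2} = 3
g(8) = mex{0,1,2,3} = 4
g(9) = mex{1,2,3} = 0
So g(9) = 0.
The value of a disjunctive sum is the nim-sum of the parts.
Combined value = 19 ⊕ 0 = 19.

19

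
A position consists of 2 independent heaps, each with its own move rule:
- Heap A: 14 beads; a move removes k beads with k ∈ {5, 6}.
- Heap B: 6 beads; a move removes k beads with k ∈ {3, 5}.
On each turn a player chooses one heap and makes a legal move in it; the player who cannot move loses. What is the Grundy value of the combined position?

Grundy values for heap A (subtraction set {5, 6}):
g(0) = mex{} = 0
g(1) = mex{} = 0
g(2) = mex{} = 0
g(3) = mex{} = 0
g(4) = mex{} = 0
g(5) = mex{0} = 1
g(6) = mex{0} = 1
g(7) = mex{0} = 1
g(8) = mex{0} = 1
g(9) = mex{0} = 1
g(10) = mex{0,1} = 2
g(11) = mex{1} = 0
g(12) = mex{1} = 0
g(13) = mex{1} = 0
g(14) = mex{1} = 0
So g(14) = 0.
Grundy values for heap B (subtraction set {3, 5}):
k:     0  1  2  3  4  5  6
g(k):  0  0  0  1  1  1  2
So g(6) = 2.
The value of a disjunctive sum is the nim-sum of the parts.
Combined value = 0 XOR 2 = 2.

2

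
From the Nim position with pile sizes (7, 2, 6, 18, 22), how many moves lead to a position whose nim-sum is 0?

3

Compute the nim-sum pairwise:
7 ^ 2 = 5
5 ^ 6 = 3
3 ^ 18 = 17
17 ^ 22 = 7
The overall nim-sum is X = 7. A pile of size p has a winning move iff p XOR X < p (reduce it to p XOR X).
  7: 7 XOR 7 = 0 < 7 — winning move (to 0).
  2: 2 XOR 7 = 5 ≥ 2 — no move.
  6: 6 XOR 7 = 1 < 6 — winning move (to 1).
  18: 18 XOR 7 = 21 ≥ 18 — no move.
  22: 22 XOR 7 = 17 < 22 — winning move (to 17).
That gives 3 winning moves.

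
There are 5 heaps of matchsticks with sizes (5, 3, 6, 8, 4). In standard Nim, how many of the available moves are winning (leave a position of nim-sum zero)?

1

Compute the nim-sum pairwise:
5 ⊕ 3 = 6
6 ⊕ 6 = 0
0 ⊕ 8 = 8
8 ⊕ 4 = 12
The overall nim-sum is X = 12. A heap of size p has a winning move iff p XOR X < p (reduce it to p XOR X).
  5: 5 XOR 12 = 9 ≥ 5 — no move.
  3: 3 XOR 12 = 15 ≥ 3 — no move.
  6: 6 XOR 12 = 10 ≥ 6 — no move.
  8: 8 XOR 12 = 4 < 8 — winning move (to 4).
  4: 4 XOR 12 = 8 ≥ 4 — no move.
That gives 1 winning move.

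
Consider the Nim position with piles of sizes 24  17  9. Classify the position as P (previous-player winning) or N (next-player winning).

P-position

Nim-sum: 24 XOR 17 XOR 9 = 0.
The nim-sum is 0, so this is a P-position: the player to move is in a losing position under optimal play.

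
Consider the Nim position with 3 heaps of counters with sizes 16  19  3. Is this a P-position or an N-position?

Bitwise XOR of the heap sizes:
  10000  (16)
  10011  (19)
  00011  (3)
  -----
  00000  (0)
The nim-sum is 0, so this is a P-position: the player to move is in a losing position under optimal play.

P-position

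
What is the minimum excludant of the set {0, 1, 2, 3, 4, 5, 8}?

6

The values 0, 1, 2, 3, 4, 5 are all present; 6 is the first non-negative integer missing from the set.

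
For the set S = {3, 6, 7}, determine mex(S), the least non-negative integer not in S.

0 is not in the set, so the mex is 0.

0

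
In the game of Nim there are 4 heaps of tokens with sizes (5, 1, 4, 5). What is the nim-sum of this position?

Nim-sum: 5 ^ 1 ^ 4 ^ 5 = 5.

5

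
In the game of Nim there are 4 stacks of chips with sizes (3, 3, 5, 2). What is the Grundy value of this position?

7

Nim-sum: 3 XOR 3 XOR 5 XOR 2 = 7.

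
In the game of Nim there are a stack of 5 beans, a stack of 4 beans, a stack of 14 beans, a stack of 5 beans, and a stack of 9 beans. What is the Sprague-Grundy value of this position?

3

Compute the nim-sum pairwise:
5 ⊕ 4 = 1
1 ⊕ 14 = 15
15 ⊕ 5 = 10
10 ⊕ 9 = 3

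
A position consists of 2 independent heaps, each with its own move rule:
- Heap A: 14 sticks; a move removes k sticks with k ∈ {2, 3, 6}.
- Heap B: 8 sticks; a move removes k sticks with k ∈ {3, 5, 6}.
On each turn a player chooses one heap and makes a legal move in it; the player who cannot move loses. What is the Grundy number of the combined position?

2

Build the Grundy sequence for heap A with g(k) = mex{g(k−s) : s ∈ {2, 3, 6}, s ≤ k}:
k:     0  1  2  3  4  5  6  7  8  9 10 11 12 13 14
g(k):  0  0  1  1  2  0  3  1  2  0  0  1  1  2  0
So g(14) = 0.
For heap B, compute g(0), g(1), … with moves {3, 5, 6}:
k:     0  1  2  3  4  5  6  7  8
g(k):  0  0  0  1  1  1  2  2  2
So g(8) = 2.
By the Sprague-Grundy theorem, the Grundy value of a sum of independent games is the XOR of the component values.
Combined value = 0 XOR 2 = 2.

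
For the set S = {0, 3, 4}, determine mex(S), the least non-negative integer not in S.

0 is in the set but 1 is not, so the mex is 1.

1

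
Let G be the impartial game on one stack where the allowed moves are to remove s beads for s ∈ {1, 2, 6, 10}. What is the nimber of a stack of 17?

Build the Grundy sequence with g(k) = mex{g(k−s) : s ∈ {1, 2, 6, 10}, s ≤ k}:
k:     0  1  2  3  4  5  6  7  8  9 10 11 12 13 14 15 16 17
g(k):  0  1  2  0  1  2  3  0  1  2  3  0  1  2  0  1  2  3
So g(17) = 3.

3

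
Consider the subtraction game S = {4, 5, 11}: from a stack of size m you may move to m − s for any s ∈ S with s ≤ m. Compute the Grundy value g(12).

3

Build the Grundy sequence with g(k) = mex{g(k−s) : s ∈ {4, 5, 11}, s ≤ k}:
k:     0  1  2  3  4  5  6  7  8  9 10 11 12
g(k):  0  0  0  0  1  1  1  1  2  0  0  2  3
So g(12) = 3.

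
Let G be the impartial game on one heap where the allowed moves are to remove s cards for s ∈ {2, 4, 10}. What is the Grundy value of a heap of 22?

Build the Grundy sequence with g(k) = mex{g(k−s) : s ∈ {2, 4, 10}, s ≤ k}:
k:     0  1  2  3  4  5  6  7  8  9 10 11 12 13 14 15 16 17 18 19 20 21 22
g(k):  0  0  1  1  2  2  0  0  1  1  2  2  0  0  1  1  2  2  0  0  1  1  2
So g(22) = 2.

2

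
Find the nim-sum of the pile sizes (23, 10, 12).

17

Nim-sum: 23 XOR 10 XOR 12 = 17.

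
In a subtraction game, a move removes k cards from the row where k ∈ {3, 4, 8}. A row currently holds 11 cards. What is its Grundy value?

Build the Grundy sequence with g(k) = mex{g(k−s) : s ∈ {3, 4, 8}, s ≤ k}:
g(0) = mex{} = 0
g(1) = mex{} = 0
g(2) = mex{} = 0
g(3) = mex{0} = 1
g(4) = mex{0} = 1
g(5) = mex{0} = 1
g(6) = mex{0,1} = 2
g(7) = mex{1} = 0
g(8) = mex{0,1} = 2
g(9) = mex{0,1,2} = 3
g(10) = mex{0,2} = 1
g(11) = mex{0,1,2} = 3
So g(11) = 3.

3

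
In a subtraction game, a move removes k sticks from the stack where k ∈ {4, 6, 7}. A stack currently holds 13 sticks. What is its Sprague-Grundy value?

0

Build the Grundy sequence with g(k) = mex{g(k−s) : s ∈ {4, 6, 7}, s ≤ k}:
k:     0  1  2  3  4  5  6  7  8  9 10 11 12 13
g(k):  0  0  0  0  1  1  1  1  2  2  2  0  0  0
So g(13) = 0.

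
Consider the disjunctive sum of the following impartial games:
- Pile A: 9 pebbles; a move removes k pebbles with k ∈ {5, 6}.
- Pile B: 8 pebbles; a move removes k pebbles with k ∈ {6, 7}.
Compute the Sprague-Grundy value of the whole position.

Build the Grundy sequence for pile A with g(k) = mex{g(k−s) : s ∈ {5, 6}, s ≤ k}:
k:     0  1  2  3  4  5  6  7  8  9
g(k):  0  0  0  0  0  1  1  1  1  1
So g(9) = 1.
Build the Grundy sequence for pile B with g(k) = mex{g(k−s) : s ∈ {6, 7}, s ≤ k}:
g(0) = mex{} = 0
g(1) = mex{} = 0
g(2) = mex{} = 0
g(3) = mex{} = 0
g(4) = mex{} = 0
g(5) = mex{} = 0
g(6) = mex{0} = 1
g(7) = mex{0} = 1
g(8) = mex{0} = 1
So g(8) = 1.
The value of a disjunctive sum is the nim-sum of the parts.
Combined value = 1 XOR 1 = 0.

0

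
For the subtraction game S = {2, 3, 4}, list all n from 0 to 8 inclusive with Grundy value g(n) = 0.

0, 1, 6, 7

Grundy values for subtraction set {2, 3, 4}:
k:     0  1  2  3  4  5  6  7  8
g(k):  0  0  1  1  2  2  0  0  1
The P-positions (g = 0) in 0..8 are 0, 1, 6, 7.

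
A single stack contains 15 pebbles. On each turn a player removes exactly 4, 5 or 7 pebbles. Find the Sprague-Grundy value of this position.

1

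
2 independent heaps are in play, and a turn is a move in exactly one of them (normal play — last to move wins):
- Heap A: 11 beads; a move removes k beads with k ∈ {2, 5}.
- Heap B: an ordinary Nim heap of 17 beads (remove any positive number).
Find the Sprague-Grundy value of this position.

17

Grundy values for heap A (subtraction set {2, 5}):
g(0) = mex{} = 0
g(1) = mex{} = 0
g(2) = mex{0} = 1
g(3) = mex{0} = 1
g(4) = mex{1} = 0
g(5) = mex{0,1} = 2
g(6) = mex{0} = 1
g(7) = mex{1,2} = 0
g(8) = mex{1} = 0
g(9) = mex{0} = 1
g(10) = mex{0,2} = 1
g(11) = mex{1} = 0
So g(11) = 0.
Heap B is a plain Nim heap of size 17, so its Grundy value is 17.
By the Sprague-Grundy theorem, the Grundy value of a sum of independent games is the XOR of the component values.
Combined value = 0 XOR 17 = 17.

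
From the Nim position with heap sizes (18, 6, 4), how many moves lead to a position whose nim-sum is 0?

1

Nim-sum: 18 XOR 6 XOR 4 = 16.
The overall nim-sum is X = 16. A heap of size p has a winning move iff p XOR X < p (reduce it to p XOR X).
  18: 18 XOR 16 = 2 < 18 — winning move (to 2).
  6: 6 XOR 16 = 22 ≥ 6 — no move.
  4: 4 XOR 16 = 20 ≥ 4 — no move.
That gives 1 winning move.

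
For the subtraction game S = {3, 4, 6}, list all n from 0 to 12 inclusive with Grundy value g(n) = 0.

0, 1, 2, 9, 10, 11

Grundy values for subtraction set {3, 4, 6}:
k:     0  1  2  3  4  5  6  7  8  9 10 11 12
g(k):  0  0  0  1  1  1  2  2  2  0  0  0  1
The P-positions (g = 0) in 0..12 are 0, 1, 2, 9, 10, 11.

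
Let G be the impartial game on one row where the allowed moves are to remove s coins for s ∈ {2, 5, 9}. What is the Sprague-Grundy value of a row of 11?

Grundy values for subtraction set {2, 5, 9}:
g(0) = mex{} = 0
g(1) = mex{} = 0
g(2) = mex{0} = 1
g(3) = mex{0} = 1
g(4) = mex{1} = 0
g(5) = mex{0,1} = 2
g(6) = mex{0} = 1
g(7) = mex{1,2} = 0
g(8) = mex{1} = 0
g(9) = mex{0} = 1
g(10) = mex{0,2} = 1
g(11) = mex{1} = 0
So g(11) = 0.

0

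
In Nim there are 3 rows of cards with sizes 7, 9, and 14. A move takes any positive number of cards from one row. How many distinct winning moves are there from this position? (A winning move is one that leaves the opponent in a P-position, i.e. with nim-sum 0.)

0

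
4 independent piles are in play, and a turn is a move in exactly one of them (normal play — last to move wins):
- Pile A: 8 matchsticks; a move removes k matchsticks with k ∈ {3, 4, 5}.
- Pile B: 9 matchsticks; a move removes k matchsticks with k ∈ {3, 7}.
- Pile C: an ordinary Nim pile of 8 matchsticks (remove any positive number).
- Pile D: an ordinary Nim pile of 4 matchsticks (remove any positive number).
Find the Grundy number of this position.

13

For pile A, compute g(0), g(1), … with moves {3, 4, 5}:
k:     0  1  2  3  4  5  6  7  8
g(k):  0  0  0  1  1  1  2  2  0
So g(8) = 0.
Build the Grundy sequence for pile B with g(k) = mex{g(k−s) : s ∈ {3, 7}, s ≤ k}:
g(0) = mex{} = 0
g(1) = mex{} = 0
g(2) = mex{} = 0
g(3) = mex{0} = 1
g(4) = mex{0} = 1
g(5) = mex{0} = 1
g(6) = mex{1} = 0
g(7) = mex{0,1} = 2
g(8) = mex{0,1} = 2
g(9) = mex{0} = 1
So g(9) = 1.
Pile C is a plain Nim pile of size 8, so its Grundy value is 8.
Pile D is a plain Nim pile of size 4, so its Grundy value is 4.
The value of a disjunctive sum is the nim-sum of the parts.
Combined value = 0 ⊕ 1 ⊕ 8 ⊕ 4 = 13.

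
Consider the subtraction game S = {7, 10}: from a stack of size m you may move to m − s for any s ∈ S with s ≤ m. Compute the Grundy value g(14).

2

Grundy values for subtraction set {7, 10}:
g(0) = mex{} = 0
g(1) = mex{} = 0
g(2) = mex{} = 0
g(3) = mex{} = 0
g(4) = mex{} = 0
g(5) = mex{} = 0
g(6) = mex{} = 0
g(7) = mex{0} = 1
g(8) = mex{0} = 1
g(9) = mex{0} = 1
g(10) = mex{0} = 1
g(11) = mex{0} = 1
g(12) = mex{0} = 1
g(13) = mex{0} = 1
g(14) = mex{0,1} = 2
So g(14) = 2.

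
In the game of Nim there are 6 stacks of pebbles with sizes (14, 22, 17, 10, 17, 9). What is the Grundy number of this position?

Nim-sum: 14 ⊕ 22 ⊕ 17 ⊕ 10 ⊕ 17 ⊕ 9 = 27.

27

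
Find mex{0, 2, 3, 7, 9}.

1

0 is in the set but 1 is not, so the mex is 1.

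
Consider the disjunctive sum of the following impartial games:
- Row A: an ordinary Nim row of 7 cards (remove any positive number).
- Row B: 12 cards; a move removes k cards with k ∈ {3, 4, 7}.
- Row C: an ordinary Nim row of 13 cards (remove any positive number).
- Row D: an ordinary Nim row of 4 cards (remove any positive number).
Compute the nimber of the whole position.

14

Row A is a plain Nim row of size 7, so its Grundy value is 7.
Build the Grundy sequence for row B with g(k) = mex{g(k−s) : s ∈ {3, 4, 7}, s ≤ k}:
k:     0  1  2  3  4  5  6  7  8  9 10 11 12
g(k):  0  0  0  1  1  1  2  2  2  3  0  0  0
So g(12) = 0.
Row C is a plain Nim row of size 13, so its Grundy value is 13.
Row D is a plain Nim row of size 4, so its Grundy value is 4.
By the Sprague-Grundy theorem, the Grundy value of a sum of independent games is the XOR of the component values.
Combined value = 7 XOR 0 XOR 13 XOR 4 = 14.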